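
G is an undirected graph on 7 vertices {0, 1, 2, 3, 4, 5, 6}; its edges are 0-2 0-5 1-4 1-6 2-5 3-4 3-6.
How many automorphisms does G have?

G has two connected components, {1, 3, 4, 6} and {0, 2, 5}; each is 2-regular, so G = C_4 ⊔ C_3. No automorphism exchanges components of different sizes, hence Aut(G) is the direct product D_3 × D_4, order 48.

48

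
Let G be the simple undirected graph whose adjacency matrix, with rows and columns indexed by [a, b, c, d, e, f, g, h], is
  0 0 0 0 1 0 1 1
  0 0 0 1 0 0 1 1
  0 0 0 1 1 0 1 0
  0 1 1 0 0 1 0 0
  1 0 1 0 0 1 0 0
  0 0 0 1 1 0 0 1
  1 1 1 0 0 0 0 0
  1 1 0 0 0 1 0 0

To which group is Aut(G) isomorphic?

G is 3-regular and bipartite on 2^3 = 8 vertices with girth 4; it is the hypercube graph Q_3. The symmetry group of the 3-cube is the hyperoctahedral group B_3 = Z_2 ≀ S_3, of order 2^3·3! = 48.

Z_2^3 ⋊ S_3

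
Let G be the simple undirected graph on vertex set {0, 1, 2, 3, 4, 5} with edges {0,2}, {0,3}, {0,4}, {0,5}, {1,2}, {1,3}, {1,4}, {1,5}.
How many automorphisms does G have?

48

The vertices split by degree into {0, 1} (degree 4) and {2, 3, 4, 5} (degree 2); every edge runs between the two parts, so G is the complete bipartite graph K_{2,4}. Automorphisms preserve the bipartition setwise (since the parts differ in size) and act as S_4 × S_2 within it; |Aut| = 48.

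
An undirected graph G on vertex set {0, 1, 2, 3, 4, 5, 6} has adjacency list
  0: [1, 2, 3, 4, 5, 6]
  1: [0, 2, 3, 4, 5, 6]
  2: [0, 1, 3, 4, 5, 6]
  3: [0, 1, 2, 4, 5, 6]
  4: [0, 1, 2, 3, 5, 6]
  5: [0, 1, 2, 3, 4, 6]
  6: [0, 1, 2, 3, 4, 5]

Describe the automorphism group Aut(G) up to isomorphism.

S_7

Every vertex has degree 6, so G is the complete graph K_7. Every bijection on the vertex set is an automorphism of K_7; hence Aut(K_7) ≅ S_7, order 5040.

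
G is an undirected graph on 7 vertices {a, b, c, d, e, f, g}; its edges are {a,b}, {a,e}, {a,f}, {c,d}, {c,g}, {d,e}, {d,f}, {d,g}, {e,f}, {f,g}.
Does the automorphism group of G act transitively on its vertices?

No

Vertex b is the only vertex of degree 1, so every automorphism fixes it; G is not vertex-transitive.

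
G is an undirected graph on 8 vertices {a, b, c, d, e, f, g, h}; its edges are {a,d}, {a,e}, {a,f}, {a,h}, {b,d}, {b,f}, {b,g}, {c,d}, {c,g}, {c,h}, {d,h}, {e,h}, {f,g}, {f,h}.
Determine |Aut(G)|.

The degree sequence is [4, 3, 3, 4, 2, 4, 3, 5]. Checking the degree-preserving permutations of the vertex set shows that none except the identity preserves every edge, so Aut(G) is trivial.

1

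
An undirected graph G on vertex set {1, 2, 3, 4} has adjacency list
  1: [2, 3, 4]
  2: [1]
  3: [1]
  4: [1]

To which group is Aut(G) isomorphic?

S_3

Vertex 1 has degree 3 and every other vertex has degree 1, so G is the star K_{1,3} with centre 1. Any automorphism fixes the centre and permutes the 3 leaves freely, so Aut(G) ≅ S_3 of order 3! = 6.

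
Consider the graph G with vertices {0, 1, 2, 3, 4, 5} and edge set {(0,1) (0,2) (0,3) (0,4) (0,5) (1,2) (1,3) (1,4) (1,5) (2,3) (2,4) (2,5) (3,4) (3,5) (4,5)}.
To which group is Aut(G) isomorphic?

All 6 vertices are pairwise adjacent: G = K_6. Any permutation of the 6 vertices preserves K_6, so Aut(K_6) = S_6 of order 6! = 720.

the symmetric group on 6 letters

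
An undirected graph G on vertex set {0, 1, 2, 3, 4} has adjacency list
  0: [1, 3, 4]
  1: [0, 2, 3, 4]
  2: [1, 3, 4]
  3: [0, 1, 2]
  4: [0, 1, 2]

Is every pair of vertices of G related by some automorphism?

Vertex 1 is the only vertex of degree 4, so every automorphism fixes it; G is not vertex-transitive.

No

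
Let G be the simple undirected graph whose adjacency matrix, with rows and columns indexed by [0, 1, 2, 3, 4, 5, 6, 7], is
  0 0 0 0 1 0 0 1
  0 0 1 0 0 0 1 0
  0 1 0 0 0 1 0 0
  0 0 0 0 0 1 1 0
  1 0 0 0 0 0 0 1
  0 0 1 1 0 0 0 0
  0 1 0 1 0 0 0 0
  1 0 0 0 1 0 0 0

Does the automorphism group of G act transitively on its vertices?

G has two connected components, {1, 2, 3, 5, 6} and {0, 4, 7}; each is 2-regular, so G = C_5 ⊔ C_3. The orbit of 0 under Aut(G) is {0, 4, 7}, which does not contain 1, so G is not vertex-transitive.

No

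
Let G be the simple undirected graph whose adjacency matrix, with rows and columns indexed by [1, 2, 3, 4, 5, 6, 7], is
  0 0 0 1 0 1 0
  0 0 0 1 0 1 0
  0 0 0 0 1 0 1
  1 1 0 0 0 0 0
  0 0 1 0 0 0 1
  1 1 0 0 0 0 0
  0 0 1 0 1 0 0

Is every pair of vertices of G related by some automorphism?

No

G has two connected components, {1, 2, 4, 6} and {3, 5, 7}; each is 2-regular, so G = C_4 ⊔ C_3. The orbit of 1 under Aut(G) is {1, 2, 4, 6}, which does not contain 3, so G is not vertex-transitive.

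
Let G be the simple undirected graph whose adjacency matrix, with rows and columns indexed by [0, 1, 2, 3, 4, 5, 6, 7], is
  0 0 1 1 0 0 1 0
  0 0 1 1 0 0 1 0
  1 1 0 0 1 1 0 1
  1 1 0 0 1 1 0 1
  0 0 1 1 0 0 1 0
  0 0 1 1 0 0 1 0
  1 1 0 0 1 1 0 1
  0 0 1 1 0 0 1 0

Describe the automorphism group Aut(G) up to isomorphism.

The vertices split by degree into {2, 3, 6} (degree 5) and {0, 1, 4, 5, 7} (degree 3); every edge runs between the two parts, so G is the complete bipartite graph K_{3,5}. The parts have unequal sizes, so no automorphism swaps them; each part is permuted independently, giving S_3 × S_5 of order 3!·5! = 720.

S_3 × S_5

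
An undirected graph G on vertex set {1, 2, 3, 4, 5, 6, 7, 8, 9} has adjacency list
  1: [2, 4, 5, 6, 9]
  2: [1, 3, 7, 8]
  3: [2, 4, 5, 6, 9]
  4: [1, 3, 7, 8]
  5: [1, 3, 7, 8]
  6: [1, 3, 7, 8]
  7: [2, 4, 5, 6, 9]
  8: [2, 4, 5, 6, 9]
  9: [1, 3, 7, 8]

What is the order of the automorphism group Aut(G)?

The vertices split by degree into {1, 3, 7, 8} (degree 5) and {2, 4, 5, 6, 9} (degree 4); every edge runs between the two parts, so G is the complete bipartite graph K_{4,5}. Automorphisms preserve the bipartition setwise (since the parts differ in size) and act as S_5 × S_4 within it; |Aut| = 2880.

2880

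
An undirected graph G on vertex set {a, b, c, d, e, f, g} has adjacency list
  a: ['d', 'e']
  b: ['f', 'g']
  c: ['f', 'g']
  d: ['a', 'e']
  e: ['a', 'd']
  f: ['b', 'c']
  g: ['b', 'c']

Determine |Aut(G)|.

48

G has two connected components, {b, c, f, g} and {a, d, e}; each is 2-regular, so G = C_4 ⊔ C_3. No automorphism exchanges components of different sizes, hence Aut(G) is the direct product D_4 × D_3, order 48.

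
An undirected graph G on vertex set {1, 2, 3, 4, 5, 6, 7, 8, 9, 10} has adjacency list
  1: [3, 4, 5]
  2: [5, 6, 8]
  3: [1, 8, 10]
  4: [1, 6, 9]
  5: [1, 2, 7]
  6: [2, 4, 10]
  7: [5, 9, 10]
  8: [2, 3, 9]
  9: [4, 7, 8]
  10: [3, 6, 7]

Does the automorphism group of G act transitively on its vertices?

Yes

G is 3-regular on 10 vertices with no triangles and no 4-cycles (girth 5): this is the Petersen graph. Viewing the Petersen graph as the Kneser graph K(5,2) — vertices are 2-subsets of {1,…,5}, edges join disjoint pairs — its automorphisms are exactly the permutations of the 5-element set, so Aut ≅ S_5 of order 120. This group acts transitively on the 10 vertices.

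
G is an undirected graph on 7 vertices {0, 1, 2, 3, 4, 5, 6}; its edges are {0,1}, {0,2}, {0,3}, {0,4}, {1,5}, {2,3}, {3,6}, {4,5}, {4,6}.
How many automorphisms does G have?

1

The degree sequence is [4, 2, 2, 3, 3, 2, 2]. Checking the degree-preserving permutations of the vertex set shows that none except the identity preserves every edge, so Aut(G) is trivial.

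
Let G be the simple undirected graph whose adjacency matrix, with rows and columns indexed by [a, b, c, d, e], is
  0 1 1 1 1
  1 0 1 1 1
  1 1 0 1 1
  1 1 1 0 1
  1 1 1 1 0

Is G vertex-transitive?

All 5 vertices are pairwise adjacent: G = K_5. Every bijection on the vertex set is an automorphism of K_5; hence Aut(K_5) ≅ S_5, order 120. Under this action every vertex can be carried to every other, so G is vertex-transitive.

Yes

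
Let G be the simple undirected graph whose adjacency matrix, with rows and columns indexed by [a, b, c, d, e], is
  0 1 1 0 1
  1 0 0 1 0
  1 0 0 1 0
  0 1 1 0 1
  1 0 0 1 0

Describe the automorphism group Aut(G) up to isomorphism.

S_3 × S_2

The vertices split by degree into {a, d} (degree 3) and {b, c, e} (degree 2); every edge runs between the two parts, so G is the complete bipartite graph K_{2,3}. The parts have unequal sizes, so no automorphism swaps them; each part is permuted independently, giving S_3 × S_2 of order 3!·2! = 12.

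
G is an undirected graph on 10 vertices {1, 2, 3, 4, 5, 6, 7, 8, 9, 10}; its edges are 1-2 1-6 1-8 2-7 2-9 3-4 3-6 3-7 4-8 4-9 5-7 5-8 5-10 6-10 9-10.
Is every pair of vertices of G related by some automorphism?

Yes

G is 3-regular on 10 vertices with no triangles and no 4-cycles (girth 5): this is the Petersen graph. It is a classical fact that the Petersen graph has automorphism group S_5 (order 120), arising from its description as the Kneser graph K(5,2). This group acts transitively on the 10 vertices.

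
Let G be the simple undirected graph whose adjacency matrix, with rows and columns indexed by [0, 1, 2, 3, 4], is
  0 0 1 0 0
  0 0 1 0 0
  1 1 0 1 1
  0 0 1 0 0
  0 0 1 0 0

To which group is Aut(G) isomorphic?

Vertex 2 has degree 4 and every other vertex has degree 1, so G is the star K_{1,4} with centre 2. Any automorphism fixes the centre and permutes the 4 leaves freely, so Aut(G) ≅ S_4 of order 4! = 24.

S_4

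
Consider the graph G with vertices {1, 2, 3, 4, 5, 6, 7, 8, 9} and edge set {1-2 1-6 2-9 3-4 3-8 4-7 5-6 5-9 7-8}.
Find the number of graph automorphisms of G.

G has two connected components, {1, 2, 5, 6, 9} and {3, 4, 7, 8}; each is 2-regular, so G = C_5 ⊔ C_4. No automorphism exchanges components of different sizes, hence Aut(G) is the direct product D_4 × D_5, order 80.

80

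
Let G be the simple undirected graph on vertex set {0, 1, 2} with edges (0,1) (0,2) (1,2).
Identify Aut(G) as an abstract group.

All 3 vertices are pairwise adjacent: G = K_3. Every bijection on the vertex set is an automorphism of K_3; hence Aut(K_3) ≅ S_3, order 6.

the symmetric group on 3 letters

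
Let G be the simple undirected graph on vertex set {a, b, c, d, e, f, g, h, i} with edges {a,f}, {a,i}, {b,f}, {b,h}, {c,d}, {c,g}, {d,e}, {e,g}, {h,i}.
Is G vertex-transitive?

G has two connected components, {a, b, f, h, i} and {c, d, e, g}; each is 2-regular, so G = C_5 ⊔ C_4. The orbit of a under Aut(G) is {a, b, f, h, i}, which does not contain c, so G is not vertex-transitive.

No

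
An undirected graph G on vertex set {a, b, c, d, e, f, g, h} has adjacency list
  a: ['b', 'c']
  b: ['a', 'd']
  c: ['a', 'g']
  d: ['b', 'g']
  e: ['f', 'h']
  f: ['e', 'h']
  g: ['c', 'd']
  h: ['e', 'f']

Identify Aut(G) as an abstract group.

D_5 × D_3

G has two connected components, {a, b, c, d, g} and {e, f, h}; each is 2-regular, so G = C_5 ⊔ C_3. No automorphism exchanges components of different sizes, hence Aut(G) is the direct product D_5 × D_3, order 60.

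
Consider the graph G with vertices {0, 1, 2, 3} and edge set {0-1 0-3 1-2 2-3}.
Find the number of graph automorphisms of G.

8

G is 2-regular and bipartite with parts {0, 2} and {1, 3} (each part is independent and every cross-pair is an edge), so G = K_{2,2}. Each part can be permuted independently (S_2 × S_2) and the two equal-size parts can also be swapped, giving (S_2 × S_2) ⋊ Z_2 of order 2·(2!)² = 8.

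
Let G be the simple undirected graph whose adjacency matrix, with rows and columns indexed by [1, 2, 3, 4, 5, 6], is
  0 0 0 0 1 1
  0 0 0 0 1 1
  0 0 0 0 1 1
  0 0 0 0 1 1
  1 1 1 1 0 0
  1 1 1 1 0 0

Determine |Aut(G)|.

48

The vertices split by degree into {5, 6} (degree 4) and {1, 2, 3, 4} (degree 2); every edge runs between the two parts, so G is the complete bipartite graph K_{2,4}. The parts have unequal sizes, so no automorphism swaps them; each part is permuted independently, giving S_2 × S_4 of order 2!·4! = 48.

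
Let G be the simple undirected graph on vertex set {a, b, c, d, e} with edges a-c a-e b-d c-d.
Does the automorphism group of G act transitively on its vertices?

Automorphisms preserve degree, but G has vertices of degree 1 and vertices of degree 2; no automorphism maps one to the other, so G is not vertex-transitive.

No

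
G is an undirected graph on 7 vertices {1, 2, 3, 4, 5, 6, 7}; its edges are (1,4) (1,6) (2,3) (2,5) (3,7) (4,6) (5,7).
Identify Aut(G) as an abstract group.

D_3 × D_4

G has two connected components, {2, 3, 5, 7} and {1, 4, 6}; each is 2-regular, so G = C_4 ⊔ C_3. The components are non-isomorphic (different sizes), so Aut(G) = Aut(C_3) × Aut(C_4) = D_3 × D_4 of order 6·8 = 48.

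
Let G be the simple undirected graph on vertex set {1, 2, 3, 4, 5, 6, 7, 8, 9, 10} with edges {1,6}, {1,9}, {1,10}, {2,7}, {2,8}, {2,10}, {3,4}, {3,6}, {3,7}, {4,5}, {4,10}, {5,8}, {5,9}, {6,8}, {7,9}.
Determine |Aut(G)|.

G is 3-regular on 10 vertices with no triangles and no 4-cycles (girth 5): this is the Petersen graph. It is a classical fact that the Petersen graph has automorphism group S_5 (order 120), arising from its description as the Kneser graph K(5,2).

120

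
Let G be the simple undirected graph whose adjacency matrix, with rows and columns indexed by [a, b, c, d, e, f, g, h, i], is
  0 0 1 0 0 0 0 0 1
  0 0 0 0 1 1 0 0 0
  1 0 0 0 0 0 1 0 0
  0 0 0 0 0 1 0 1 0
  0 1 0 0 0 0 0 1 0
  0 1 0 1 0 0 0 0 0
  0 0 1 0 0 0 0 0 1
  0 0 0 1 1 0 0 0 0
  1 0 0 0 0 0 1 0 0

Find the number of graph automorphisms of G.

G has two connected components, {b, d, e, f, h} and {a, c, g, i}; each is 2-regular, so G = C_5 ⊔ C_4. The components are non-isomorphic (different sizes), so Aut(G) = Aut(C_5) × Aut(C_4) = D_5 × D_4 of order 10·8 = 80.

80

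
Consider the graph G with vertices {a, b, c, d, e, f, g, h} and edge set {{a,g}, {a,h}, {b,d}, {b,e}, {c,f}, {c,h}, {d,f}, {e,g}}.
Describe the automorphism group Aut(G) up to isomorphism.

the dihedral group of order 16

G is 2-regular and connected on 8 vertices, i.e. the cycle C_8. C_8 has 8 rotations and 8 reflections, so Aut(C_8) ≅ D_8 of order 16.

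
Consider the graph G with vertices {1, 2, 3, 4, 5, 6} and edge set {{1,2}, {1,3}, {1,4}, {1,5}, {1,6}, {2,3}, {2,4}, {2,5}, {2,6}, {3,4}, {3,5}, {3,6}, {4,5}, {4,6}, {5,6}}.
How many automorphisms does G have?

Every vertex has degree 5, so G is the complete graph K_6. Every bijection on the vertex set is an automorphism of K_6; hence Aut(K_6) ≅ S_6, order 720.

720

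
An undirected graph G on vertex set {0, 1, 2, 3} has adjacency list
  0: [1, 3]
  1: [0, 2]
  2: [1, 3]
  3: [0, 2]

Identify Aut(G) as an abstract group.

G is 2-regular and bipartite on 2^2 = 4 vertices with girth 4; it is the hypercube graph Q_2. The symmetry group of the 2-cube is the hyperoctahedral group B_2 = Z_2 ≀ S_2, of order 2^2·2! = 8.

the dihedral group of order 8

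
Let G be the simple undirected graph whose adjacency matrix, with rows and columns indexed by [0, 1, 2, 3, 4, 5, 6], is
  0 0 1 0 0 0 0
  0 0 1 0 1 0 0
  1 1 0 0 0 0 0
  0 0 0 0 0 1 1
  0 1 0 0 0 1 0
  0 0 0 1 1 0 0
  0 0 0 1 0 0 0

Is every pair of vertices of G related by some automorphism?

No

Automorphisms preserve degree, but G has vertices of degree 1 and vertices of degree 2; no automorphism maps one to the other, so G is not vertex-transitive.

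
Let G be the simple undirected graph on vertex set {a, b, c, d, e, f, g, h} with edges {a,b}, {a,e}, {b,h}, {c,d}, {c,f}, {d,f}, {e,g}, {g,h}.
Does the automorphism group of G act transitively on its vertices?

G has two connected components, {a, b, e, g, h} and {c, d, f}; each is 2-regular, so G = C_5 ⊔ C_3. The orbit of a under Aut(G) is {a, b, e, g, h}, which does not contain c, so G is not vertex-transitive.

No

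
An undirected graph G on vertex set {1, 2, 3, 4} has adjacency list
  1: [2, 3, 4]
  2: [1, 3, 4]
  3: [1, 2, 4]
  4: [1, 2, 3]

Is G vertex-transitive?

Yes

All 4 vertices are pairwise adjacent: G = K_4. Any permutation of the 4 vertices preserves K_4, so Aut(K_4) = S_4 of order 4! = 24. Under this action every vertex can be carried to every other, so G is vertex-transitive.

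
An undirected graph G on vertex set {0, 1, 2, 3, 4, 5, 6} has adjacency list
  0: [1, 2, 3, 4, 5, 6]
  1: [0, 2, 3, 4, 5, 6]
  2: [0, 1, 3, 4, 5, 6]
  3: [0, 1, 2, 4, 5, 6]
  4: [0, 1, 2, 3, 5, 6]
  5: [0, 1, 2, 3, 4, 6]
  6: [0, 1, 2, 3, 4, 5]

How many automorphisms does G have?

5040

All 7 vertices are pairwise adjacent: G = K_7. Any permutation of the 7 vertices preserves K_7, so Aut(K_7) = S_7 of order 7! = 5040.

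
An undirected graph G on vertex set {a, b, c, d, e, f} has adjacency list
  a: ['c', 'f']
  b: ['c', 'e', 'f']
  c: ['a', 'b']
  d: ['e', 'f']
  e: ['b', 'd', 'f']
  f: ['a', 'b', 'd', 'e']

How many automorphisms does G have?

1

The degree sequence is [2, 3, 2, 2, 3, 4]. Checking the degree-preserving permutations of the vertex set shows that none except the identity preserves every edge, so Aut(G) is trivial.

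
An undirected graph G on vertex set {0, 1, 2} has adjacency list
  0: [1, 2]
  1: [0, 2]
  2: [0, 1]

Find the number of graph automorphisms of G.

All 3 vertices are pairwise adjacent: G = K_3. Every bijection on the vertex set is an automorphism of K_3; hence Aut(K_3) ≅ S_3, order 6.

6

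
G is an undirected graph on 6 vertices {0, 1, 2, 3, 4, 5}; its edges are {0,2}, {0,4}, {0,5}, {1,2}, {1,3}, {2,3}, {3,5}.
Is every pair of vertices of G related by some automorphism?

No

Vertex 4 is the only vertex of degree 1, so every automorphism fixes it; G is not vertex-transitive.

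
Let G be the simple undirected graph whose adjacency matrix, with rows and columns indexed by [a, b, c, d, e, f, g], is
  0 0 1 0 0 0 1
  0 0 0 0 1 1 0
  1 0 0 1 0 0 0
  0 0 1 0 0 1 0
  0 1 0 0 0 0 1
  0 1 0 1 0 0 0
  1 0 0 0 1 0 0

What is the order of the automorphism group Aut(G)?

G is 2-regular and connected on 7 vertices, i.e. the cycle C_7. C_7 has 7 rotations and 7 reflections, so Aut(C_7) ≅ D_7 of order 14.

14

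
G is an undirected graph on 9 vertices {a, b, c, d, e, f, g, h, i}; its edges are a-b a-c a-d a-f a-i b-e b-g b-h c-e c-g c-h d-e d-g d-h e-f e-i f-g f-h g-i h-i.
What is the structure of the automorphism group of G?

S_5 × S_4

The vertices split by degree into {a, e, g, h} (degree 5) and {b, c, d, f, i} (degree 4); every edge runs between the two parts, so G is the complete bipartite graph K_{4,5}. Automorphisms preserve the bipartition setwise (since the parts differ in size) and act as S_5 × S_4 within it; |Aut| = 2880.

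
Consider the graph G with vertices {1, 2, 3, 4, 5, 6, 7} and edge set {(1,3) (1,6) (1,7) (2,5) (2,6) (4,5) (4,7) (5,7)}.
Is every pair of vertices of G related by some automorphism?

No

Vertex 3 is the only vertex of degree 1, so every automorphism fixes it; G is not vertex-transitive.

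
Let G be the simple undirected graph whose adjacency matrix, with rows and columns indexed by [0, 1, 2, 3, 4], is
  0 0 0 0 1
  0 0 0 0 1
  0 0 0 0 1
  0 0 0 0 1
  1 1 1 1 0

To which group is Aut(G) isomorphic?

Vertex 4 has degree 4 and every other vertex has degree 1, so G is the star K_{1,4} with centre 4. Any automorphism fixes the centre and permutes the 4 leaves freely, so Aut(G) ≅ S_4 of order 4! = 24.

S_4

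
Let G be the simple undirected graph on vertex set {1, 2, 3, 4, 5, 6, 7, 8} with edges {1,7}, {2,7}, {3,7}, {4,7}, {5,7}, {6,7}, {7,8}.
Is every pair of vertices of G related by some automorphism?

Vertex 7 is the only vertex of degree 7, so every automorphism fixes it; G is not vertex-transitive.

No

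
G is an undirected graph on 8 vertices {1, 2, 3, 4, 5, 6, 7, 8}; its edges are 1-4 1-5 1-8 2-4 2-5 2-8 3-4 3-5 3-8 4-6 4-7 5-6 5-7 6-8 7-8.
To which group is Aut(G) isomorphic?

S_5 × S_3

The vertices split by degree into {4, 5, 8} (degree 5) and {1, 2, 3, 6, 7} (degree 3); every edge runs between the two parts, so G is the complete bipartite graph K_{3,5}. Automorphisms preserve the bipartition setwise (since the parts differ in size) and act as S_5 × S_3 within it; |Aut| = 720.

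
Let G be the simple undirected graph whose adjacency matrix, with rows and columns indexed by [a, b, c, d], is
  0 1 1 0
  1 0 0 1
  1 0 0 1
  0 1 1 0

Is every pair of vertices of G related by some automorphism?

Yes

G is 2-regular and bipartite on 2^2 = 4 vertices with girth 4; it is the hypercube graph Q_2. The symmetry group of the 2-cube is the hyperoctahedral group B_2 = Z_2 ≀ S_2, of order 2^2·2! = 8. Under this action every vertex can be carried to every other, so G is vertex-transitive.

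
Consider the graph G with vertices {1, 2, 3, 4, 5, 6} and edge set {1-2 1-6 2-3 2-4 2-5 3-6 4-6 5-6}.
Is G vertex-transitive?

Automorphisms preserve degree, but G has vertices of degree 2 and vertices of degree 4; no automorphism maps one to the other, so G is not vertex-transitive.

No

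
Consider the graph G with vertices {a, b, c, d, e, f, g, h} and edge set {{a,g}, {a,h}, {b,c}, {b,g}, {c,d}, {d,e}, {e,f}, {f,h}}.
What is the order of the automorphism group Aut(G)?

16

Every vertex has degree 2 and the graph is connected, so G is the 8-cycle C_8. The automorphisms of the 8-cycle are exactly the symmetries of a regular 8-gon: the dihedral group D_8, |D_8| = 16.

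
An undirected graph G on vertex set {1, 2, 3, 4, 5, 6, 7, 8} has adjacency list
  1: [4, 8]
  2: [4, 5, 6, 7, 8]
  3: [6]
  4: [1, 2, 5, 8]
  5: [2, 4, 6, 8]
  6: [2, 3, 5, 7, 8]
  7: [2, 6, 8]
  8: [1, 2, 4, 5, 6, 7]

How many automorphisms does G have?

Degrees alone do not determine every vertex (e.g. 2 and 6 both have degree 5), but their neighbour-degree multisets differ: N(2) has degrees [3, 4, 4, 5, 6] while N(6) has degrees [1, 3, 4, 5, 6]. Repeating this refinement separates all vertices, so the only automorphism is the identity.

1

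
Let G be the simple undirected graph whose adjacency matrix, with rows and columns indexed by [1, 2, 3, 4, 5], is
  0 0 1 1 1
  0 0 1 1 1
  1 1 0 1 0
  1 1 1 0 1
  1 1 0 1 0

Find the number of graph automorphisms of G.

Vertex 4 is the unique vertex of degree 4; the remaining 4 vertices each have degree 3 and induce a cycle, so G is the wheel on 5 vertices with hub 4. Every automorphism fixes the hub and acts on the rim 4-cycle, so Aut(G) ≅ Aut(C_4) = D_4 of order 8.

8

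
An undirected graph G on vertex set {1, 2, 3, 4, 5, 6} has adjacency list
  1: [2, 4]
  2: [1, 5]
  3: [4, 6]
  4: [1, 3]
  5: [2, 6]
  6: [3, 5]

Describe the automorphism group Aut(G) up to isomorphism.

G is 2-regular and connected on 6 vertices, i.e. the cycle C_6. C_6 has 6 rotations and 6 reflections, so Aut(C_6) ≅ D_6 of order 12.

the dihedral group of order 12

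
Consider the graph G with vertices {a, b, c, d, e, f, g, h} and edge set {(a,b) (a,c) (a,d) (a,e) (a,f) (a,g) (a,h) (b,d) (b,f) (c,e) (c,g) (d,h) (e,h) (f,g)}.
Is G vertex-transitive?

No

Vertex a is the only vertex of degree 7, so every automorphism fixes it; G is not vertex-transitive.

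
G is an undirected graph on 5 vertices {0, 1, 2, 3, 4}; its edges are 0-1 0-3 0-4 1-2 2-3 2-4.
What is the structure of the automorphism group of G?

S_2 × S_3

The vertices split by degree into {0, 2} (degree 3) and {1, 3, 4} (degree 2); every edge runs between the two parts, so G is the complete bipartite graph K_{2,3}. The parts have unequal sizes, so no automorphism swaps them; each part is permuted independently, giving S_2 × S_3 of order 2!·3! = 12.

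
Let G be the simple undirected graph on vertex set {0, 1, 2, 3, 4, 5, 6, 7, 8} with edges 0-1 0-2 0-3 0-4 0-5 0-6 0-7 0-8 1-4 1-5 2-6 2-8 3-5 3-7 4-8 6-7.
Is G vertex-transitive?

Vertex 0 is the only vertex of degree 8, so every automorphism fixes it; G is not vertex-transitive.

No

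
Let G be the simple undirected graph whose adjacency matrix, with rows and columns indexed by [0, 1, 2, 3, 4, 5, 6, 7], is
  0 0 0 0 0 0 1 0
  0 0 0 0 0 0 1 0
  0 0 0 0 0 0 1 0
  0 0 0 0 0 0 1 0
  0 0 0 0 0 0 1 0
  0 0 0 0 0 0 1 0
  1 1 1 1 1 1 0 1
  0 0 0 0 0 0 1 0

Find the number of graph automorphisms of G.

Vertex 6 has degree 7 and every other vertex has degree 1, so G is the star K_{1,7} with centre 6. Any automorphism fixes the centre and permutes the 7 leaves freely, so Aut(G) ≅ S_7 of order 7! = 5040.

5040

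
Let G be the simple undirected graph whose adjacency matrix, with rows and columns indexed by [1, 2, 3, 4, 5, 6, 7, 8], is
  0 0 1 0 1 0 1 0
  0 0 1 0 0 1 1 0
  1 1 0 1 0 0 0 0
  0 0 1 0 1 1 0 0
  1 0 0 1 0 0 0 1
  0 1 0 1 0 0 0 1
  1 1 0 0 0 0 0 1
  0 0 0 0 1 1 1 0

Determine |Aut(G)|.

G is 3-regular and bipartite on 2^3 = 8 vertices with girth 4; it is the hypercube graph Q_3. The symmetry group of the 3-cube is the hyperoctahedral group B_3 = Z_2 ≀ S_3, of order 2^3·3! = 48.

48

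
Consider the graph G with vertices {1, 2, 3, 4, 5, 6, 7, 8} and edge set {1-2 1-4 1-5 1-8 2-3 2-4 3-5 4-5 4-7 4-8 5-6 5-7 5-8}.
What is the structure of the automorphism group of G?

Degrees alone do not determine every vertex (e.g. 2 and 8 both have degree 3), but their neighbour-degree multisets differ: N(2) has degrees [2, 4, 5] while N(8) has degrees [4, 5, 6]. Repeating this refinement separates all vertices, so the only automorphism is the identity.

1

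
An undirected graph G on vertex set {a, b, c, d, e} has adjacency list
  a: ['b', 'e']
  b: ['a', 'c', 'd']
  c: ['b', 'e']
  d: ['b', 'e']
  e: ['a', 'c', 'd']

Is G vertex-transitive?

Automorphisms preserve degree, but G has vertices of degree 2 and vertices of degree 3; no automorphism maps one to the other, so G is not vertex-transitive.

No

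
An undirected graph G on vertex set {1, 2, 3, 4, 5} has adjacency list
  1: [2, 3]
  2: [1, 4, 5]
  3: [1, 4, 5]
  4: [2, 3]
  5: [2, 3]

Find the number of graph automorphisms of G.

12

The vertices split by degree into {2, 3} (degree 3) and {1, 4, 5} (degree 2); every edge runs between the two parts, so G is the complete bipartite graph K_{2,3}. The parts have unequal sizes, so no automorphism swaps them; each part is permuted independently, giving S_2 × S_3 of order 2!·3! = 12.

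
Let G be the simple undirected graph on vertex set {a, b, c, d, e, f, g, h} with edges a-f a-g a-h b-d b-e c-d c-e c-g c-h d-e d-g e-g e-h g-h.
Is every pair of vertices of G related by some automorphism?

No

Vertex a is the only vertex of degree 3, so every automorphism fixes it; G is not vertex-transitive.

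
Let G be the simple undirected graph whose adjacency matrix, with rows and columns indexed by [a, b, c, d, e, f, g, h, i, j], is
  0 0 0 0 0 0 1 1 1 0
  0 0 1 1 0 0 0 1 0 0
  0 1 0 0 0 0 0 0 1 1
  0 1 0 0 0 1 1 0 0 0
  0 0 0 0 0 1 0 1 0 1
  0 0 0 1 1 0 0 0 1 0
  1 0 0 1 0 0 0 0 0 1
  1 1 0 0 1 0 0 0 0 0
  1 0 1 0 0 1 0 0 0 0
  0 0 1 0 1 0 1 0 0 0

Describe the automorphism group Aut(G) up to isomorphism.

the symmetric group S_5

G is 3-regular on 10 vertices with no triangles and no 4-cycles (girth 5): this is the Petersen graph. It is a classical fact that the Petersen graph has automorphism group S_5 (order 120), arising from its description as the Kneser graph K(5,2).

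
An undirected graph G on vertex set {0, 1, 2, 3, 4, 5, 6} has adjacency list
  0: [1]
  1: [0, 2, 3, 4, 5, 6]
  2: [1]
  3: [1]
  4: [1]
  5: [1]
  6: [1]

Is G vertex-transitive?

Vertex 1 is the only vertex of degree 6, so every automorphism fixes it; G is not vertex-transitive.

No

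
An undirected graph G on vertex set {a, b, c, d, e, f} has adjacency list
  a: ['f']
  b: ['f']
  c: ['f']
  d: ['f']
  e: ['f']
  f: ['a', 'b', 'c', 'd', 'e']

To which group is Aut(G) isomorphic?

S_5

Vertex f has degree 5 and every other vertex has degree 1, so G is the star K_{1,5} with centre f. Any automorphism fixes the centre and permutes the 5 leaves freely, so Aut(G) ≅ S_5 of order 5! = 120.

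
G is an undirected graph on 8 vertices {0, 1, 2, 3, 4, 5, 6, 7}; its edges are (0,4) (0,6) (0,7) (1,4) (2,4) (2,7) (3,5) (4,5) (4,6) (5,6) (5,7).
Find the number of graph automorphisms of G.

Degrees alone do not determine every vertex (e.g. 0 and 6 both have degree 3), but their neighbour-degree multisets differ: N(0) has degrees [3, 3, 5] while N(6) has degrees [3, 4, 5]. Repeating this refinement separates all vertices, so the only automorphism is the identity.

1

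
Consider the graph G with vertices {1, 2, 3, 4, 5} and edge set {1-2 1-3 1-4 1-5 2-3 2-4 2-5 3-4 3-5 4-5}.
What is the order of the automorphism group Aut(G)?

Every vertex has degree 4, so G is the complete graph K_5. Any permutation of the 5 vertices preserves K_5, so Aut(K_5) = S_5 of order 5! = 120.

120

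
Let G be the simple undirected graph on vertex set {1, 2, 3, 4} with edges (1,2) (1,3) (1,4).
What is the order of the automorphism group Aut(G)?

6

Vertex 1 has degree 3 and every other vertex has degree 1, so G is the star K_{1,3} with centre 1. The 3 leaves are pairwise interchangeable while the centre is fixed, giving Aut(G) = S_3.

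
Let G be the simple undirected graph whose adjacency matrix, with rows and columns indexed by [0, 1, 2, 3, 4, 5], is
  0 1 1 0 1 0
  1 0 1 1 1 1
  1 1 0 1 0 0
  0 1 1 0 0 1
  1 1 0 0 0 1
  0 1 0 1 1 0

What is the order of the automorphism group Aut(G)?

10

Vertex 1 is the unique vertex of degree 5; the remaining 5 vertices each have degree 3 and induce a cycle, so G is the wheel on 6 vertices with hub 1. With the hub fixed, the remaining symmetry is that of the rim cycle C_5, giving the dihedral group D_5.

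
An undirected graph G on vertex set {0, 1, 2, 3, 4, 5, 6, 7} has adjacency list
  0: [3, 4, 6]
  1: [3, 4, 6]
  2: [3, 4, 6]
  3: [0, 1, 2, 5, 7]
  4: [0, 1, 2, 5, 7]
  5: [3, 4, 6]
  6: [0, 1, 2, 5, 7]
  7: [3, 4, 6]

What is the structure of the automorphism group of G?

The vertices split by degree into {3, 4, 6} (degree 5) and {0, 1, 2, 5, 7} (degree 3); every edge runs between the two parts, so G is the complete bipartite graph K_{3,5}. Automorphisms preserve the bipartition setwise (since the parts differ in size) and act as S_3 × S_5 within it; |Aut| = 720.

S_3 × S_5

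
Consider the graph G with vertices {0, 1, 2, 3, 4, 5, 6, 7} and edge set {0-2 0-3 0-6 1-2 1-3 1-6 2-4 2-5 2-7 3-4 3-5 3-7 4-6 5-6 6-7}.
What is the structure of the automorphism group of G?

The vertices split by degree into {2, 3, 6} (degree 5) and {0, 1, 4, 5, 7} (degree 3); every edge runs between the two parts, so G is the complete bipartite graph K_{3,5}. The parts have unequal sizes, so no automorphism swaps them; each part is permuted independently, giving S_5 × S_3 of order 5!·3! = 720.

S_5 × S_3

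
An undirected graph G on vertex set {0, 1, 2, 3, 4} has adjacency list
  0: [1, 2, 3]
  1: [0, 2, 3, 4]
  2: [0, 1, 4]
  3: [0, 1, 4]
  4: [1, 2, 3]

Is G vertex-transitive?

Vertex 1 is the only vertex of degree 4, so every automorphism fixes it; G is not vertex-transitive.

No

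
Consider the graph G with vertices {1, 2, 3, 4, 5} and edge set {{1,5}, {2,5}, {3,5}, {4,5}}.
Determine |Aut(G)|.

24

Vertex 5 has degree 4 and every other vertex has degree 1, so G is the star K_{1,4} with centre 5. Any automorphism fixes the centre and permutes the 4 leaves freely, so Aut(G) ≅ S_4 of order 4! = 24.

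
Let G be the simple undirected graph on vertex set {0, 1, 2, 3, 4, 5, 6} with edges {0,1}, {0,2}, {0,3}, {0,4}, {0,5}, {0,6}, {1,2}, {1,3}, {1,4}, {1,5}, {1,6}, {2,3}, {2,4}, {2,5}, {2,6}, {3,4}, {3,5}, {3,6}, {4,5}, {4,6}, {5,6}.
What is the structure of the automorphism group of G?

All 7 vertices are pairwise adjacent: G = K_7. Any permutation of the 7 vertices preserves K_7, so Aut(K_7) = S_7 of order 7! = 5040.

S_7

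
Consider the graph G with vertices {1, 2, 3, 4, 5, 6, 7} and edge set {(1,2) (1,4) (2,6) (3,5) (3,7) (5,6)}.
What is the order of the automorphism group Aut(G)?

2

The degree sequence is [2, 2, 2, 1, 2, 2, 1]; the two degree-1 vertices 4 and 7 are the ends of a path, so G = P_7. A path has exactly one nontrivial symmetry — reversal — giving Aut(G) of order 2.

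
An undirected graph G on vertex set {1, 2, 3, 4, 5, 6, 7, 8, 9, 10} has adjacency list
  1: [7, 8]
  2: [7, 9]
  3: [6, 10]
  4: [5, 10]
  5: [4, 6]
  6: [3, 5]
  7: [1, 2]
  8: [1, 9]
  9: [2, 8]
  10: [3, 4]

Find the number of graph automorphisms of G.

G has two connected components, {3, 4, 5, 6, 10} and {1, 2, 7, 8, 9}; each is 2-regular, so G = C_5 ⊔ C_5. With two isomorphic components, Aut(G) = Aut(C_5) ≀ S_2 = (D_5 × D_5) ⋊ Z_2: permute each cycle by D_5, then optionally swap the two cycles. Order 2·(2·5)² = 200.

200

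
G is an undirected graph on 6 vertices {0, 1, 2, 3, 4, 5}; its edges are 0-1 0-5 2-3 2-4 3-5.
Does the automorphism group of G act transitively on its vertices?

Automorphisms preserve degree, but G has vertices of degree 1 and vertices of degree 2; no automorphism maps one to the other, so G is not vertex-transitive.

No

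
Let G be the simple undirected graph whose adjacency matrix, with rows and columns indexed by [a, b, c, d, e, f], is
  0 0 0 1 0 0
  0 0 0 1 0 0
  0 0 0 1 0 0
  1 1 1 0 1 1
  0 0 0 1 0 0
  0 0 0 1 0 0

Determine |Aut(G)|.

Vertex d has degree 5 and every other vertex has degree 1, so G is the star K_{1,5} with centre d. The 5 leaves are pairwise interchangeable while the centre is fixed, giving Aut(G) = S_5.

120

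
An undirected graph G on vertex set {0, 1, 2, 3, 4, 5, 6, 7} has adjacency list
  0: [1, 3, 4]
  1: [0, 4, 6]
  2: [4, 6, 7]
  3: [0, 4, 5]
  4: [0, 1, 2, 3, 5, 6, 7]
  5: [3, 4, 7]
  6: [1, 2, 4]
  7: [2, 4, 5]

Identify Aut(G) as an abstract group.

the dihedral group of order 14

Vertex 4 is the unique vertex of degree 7; the remaining 7 vertices each have degree 3 and induce a cycle, so G is the wheel on 8 vertices with hub 4. Every automorphism fixes the hub and acts on the rim 7-cycle, so Aut(G) ≅ Aut(C_7) = D_7 of order 14.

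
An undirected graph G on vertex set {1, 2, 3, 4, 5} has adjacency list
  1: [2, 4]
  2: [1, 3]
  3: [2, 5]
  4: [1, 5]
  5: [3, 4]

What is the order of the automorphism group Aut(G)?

Every vertex has degree 2 and the graph is connected, so G is the 5-cycle C_5. The automorphisms of the 5-cycle are exactly the symmetries of a regular 5-gon: the dihedral group D_5, |D_5| = 10.

10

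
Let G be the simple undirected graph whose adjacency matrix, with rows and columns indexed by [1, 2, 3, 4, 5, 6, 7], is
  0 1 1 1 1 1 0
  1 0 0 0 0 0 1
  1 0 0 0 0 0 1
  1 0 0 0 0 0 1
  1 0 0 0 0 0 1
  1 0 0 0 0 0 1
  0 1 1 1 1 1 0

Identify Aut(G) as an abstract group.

The vertices split by degree into {1, 7} (degree 5) and {2, 3, 4, 5, 6} (degree 2); every edge runs between the two parts, so G is the complete bipartite graph K_{2,5}. The parts have unequal sizes, so no automorphism swaps them; each part is permuted independently, giving S_5 × S_2 of order 5!·2! = 240.

S_5 × S_2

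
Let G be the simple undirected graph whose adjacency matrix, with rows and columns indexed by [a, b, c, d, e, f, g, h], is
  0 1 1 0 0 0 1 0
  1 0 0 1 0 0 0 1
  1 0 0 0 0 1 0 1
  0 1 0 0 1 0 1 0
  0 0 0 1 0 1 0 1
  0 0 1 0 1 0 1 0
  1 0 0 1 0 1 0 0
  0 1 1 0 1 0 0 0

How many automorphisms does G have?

G is 3-regular and bipartite on 2^3 = 8 vertices with girth 4; it is the hypercube graph Q_3. Aut(Q_3) consists of the signed permutations of the 3 coordinate axes: 3! permutations times 2^3 sign flips, so |Aut| = 2^3·3! = 48.

48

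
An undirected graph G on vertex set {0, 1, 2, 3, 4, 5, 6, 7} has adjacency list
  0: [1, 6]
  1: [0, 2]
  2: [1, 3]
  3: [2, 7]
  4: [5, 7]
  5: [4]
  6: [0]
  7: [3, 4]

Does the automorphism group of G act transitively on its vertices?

Automorphisms preserve degree, but G has vertices of degree 1 and vertices of degree 2; no automorphism maps one to the other, so G is not vertex-transitive.

No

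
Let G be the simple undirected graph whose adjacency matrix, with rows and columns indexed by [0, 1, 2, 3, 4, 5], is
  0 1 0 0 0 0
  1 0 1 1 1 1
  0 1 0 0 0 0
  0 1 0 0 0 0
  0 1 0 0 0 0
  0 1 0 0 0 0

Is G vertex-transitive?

Vertex 1 is the only vertex of degree 5, so every automorphism fixes it; G is not vertex-transitive.

No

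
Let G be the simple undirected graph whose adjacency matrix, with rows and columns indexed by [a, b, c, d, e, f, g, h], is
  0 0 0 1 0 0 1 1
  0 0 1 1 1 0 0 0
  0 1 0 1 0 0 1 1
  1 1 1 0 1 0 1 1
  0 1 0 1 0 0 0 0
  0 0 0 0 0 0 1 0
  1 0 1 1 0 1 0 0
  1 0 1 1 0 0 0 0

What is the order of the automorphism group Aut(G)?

The degree sequence is [3, 3, 4, 6, 2, 1, 4, 3]. Checking the degree-preserving permutations of the vertex set shows that none except the identity preserves every edge, so Aut(G) is trivial.

1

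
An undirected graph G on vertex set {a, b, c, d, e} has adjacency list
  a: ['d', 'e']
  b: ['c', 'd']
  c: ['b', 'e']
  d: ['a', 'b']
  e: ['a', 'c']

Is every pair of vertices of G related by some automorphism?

G is 2-regular and connected on 5 vertices, i.e. the cycle C_5. The automorphisms of the 5-cycle are exactly the symmetries of a regular 5-gon: the dihedral group D_5, |D_5| = 10. This group acts transitively on the 5 vertices.

Yes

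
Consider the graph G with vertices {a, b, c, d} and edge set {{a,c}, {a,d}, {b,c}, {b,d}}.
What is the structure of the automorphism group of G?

G is 2-regular and bipartite on 2^2 = 4 vertices with girth 4; it is the hypercube graph Q_2. Aut(Q_2) consists of the signed permutations of the 2 coordinate axes: 2! permutations times 2^2 sign flips, so |Aut| = 2^2·2! = 8.

the hyperoctahedral group B_2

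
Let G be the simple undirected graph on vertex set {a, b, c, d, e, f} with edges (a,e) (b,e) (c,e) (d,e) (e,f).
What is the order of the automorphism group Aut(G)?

Vertex e has degree 5 and every other vertex has degree 1, so G is the star K_{1,5} with centre e. The 5 leaves are pairwise interchangeable while the centre is fixed, giving Aut(G) = S_5.

120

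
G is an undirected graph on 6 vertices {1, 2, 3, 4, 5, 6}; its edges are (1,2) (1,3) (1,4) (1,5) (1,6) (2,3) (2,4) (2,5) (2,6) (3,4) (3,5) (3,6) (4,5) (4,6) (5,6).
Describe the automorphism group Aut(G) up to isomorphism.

S_6

Every vertex has degree 5, so G is the complete graph K_6. Every bijection on the vertex set is an automorphism of K_6; hence Aut(K_6) ≅ S_6, order 720.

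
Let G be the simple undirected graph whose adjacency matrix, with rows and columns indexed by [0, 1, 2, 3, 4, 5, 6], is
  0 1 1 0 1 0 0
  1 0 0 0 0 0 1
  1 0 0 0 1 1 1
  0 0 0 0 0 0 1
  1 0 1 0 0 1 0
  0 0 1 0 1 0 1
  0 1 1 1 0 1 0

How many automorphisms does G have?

Degrees alone do not determine every vertex (e.g. 0 and 4 both have degree 3), but their neighbour-degree multisets differ: N(0) has degrees [2, 3, 4] while N(4) has degrees [3, 3, 4]. Repeating this refinement separates all vertices, so the only automorphism is the identity.

1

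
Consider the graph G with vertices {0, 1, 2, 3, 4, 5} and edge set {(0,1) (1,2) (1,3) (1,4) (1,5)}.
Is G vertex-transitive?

Vertex 1 is the only vertex of degree 5, so every automorphism fixes it; G is not vertex-transitive.

No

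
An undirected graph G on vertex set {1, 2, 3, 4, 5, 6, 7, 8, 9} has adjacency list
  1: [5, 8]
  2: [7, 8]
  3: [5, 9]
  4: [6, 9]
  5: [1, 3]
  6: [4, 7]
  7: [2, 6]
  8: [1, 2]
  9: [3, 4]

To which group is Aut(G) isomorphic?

D_9

G is 2-regular and connected on 9 vertices, i.e. the cycle C_9. C_9 has 9 rotations and 9 reflections, so Aut(C_9) ≅ D_9 of order 18.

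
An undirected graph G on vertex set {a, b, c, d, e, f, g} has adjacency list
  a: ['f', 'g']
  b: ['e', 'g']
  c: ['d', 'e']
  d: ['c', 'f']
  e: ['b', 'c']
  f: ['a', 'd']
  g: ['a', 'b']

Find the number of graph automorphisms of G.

Every vertex has degree 2 and the graph is connected, so G is the 7-cycle C_7. The automorphisms of the 7-cycle are exactly the symmetries of a regular 7-gon: the dihedral group D_7, |D_7| = 14.

14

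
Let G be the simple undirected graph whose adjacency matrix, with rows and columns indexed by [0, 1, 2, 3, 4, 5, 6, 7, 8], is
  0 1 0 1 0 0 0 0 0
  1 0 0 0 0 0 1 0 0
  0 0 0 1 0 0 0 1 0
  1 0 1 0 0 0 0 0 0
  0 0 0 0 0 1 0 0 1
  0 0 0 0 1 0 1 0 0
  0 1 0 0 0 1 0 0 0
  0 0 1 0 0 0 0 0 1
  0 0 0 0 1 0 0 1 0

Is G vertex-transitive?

Yes

G is 2-regular and connected on 9 vertices, i.e. the cycle C_9. C_9 has 9 rotations and 9 reflections, so Aut(C_9) ≅ D_9 of order 18. This group acts transitively on the 9 vertices.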